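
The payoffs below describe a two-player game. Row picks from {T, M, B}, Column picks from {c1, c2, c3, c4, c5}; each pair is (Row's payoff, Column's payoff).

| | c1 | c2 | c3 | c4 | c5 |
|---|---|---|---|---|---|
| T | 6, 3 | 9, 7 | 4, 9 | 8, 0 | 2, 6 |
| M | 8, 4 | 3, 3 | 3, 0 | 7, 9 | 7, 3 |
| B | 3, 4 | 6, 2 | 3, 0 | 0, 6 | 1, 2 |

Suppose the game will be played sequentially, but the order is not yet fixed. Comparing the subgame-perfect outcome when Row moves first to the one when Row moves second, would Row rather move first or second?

first

If Row leads: Column's best replies are T→c3, M→c4, B→c4; Row's induced payoffs 4, 7, 0; outcome (M, c4), payoffs (7, 9).
If Column leads: Row's best replies are c1→M, c2→T, c3→T, c4→T, c5→M; Column's induced payoffs 4, 7, 9, 0, 3; outcome (T, c3), payoffs (4, 9).
Row gets 7 moving first and 4 moving second, so Row prefers to move first.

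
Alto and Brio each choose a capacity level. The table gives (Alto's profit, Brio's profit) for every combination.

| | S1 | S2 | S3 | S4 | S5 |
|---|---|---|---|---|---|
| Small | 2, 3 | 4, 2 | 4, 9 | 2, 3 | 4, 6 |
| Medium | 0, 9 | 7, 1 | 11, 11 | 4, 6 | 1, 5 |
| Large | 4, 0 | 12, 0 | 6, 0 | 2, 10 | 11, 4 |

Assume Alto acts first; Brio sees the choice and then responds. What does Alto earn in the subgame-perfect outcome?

11

Work backward from Brio's decision.
- Small: Brio compares 3, 2, 9, 3, 6 and picks S3; Alto would get 4.
- Medium: Brio compares 9, 1, 11, 6, 5 and picks S3; Alto would get 11.
- Large: Brio compares 0, 0, 0, 10, 4 and picks S4; Alto would get 2.
Maximizing over 4, 11, 2, Alto chooses Medium. Subgame-perfect outcome: (Medium, S3) with payoffs (11, 11).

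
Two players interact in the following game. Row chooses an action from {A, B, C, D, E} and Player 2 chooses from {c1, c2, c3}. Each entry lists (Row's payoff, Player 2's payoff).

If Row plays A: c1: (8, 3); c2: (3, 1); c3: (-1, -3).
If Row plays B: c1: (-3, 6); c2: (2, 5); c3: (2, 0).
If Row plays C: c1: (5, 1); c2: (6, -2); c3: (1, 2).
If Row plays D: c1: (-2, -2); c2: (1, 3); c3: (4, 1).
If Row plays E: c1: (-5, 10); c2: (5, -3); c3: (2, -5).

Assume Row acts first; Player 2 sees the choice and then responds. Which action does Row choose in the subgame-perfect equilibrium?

Solve by backward induction (Row leads).
- A → Player 2 plays c1 (best of 3, 1, -3); Row gets 8.
- B → Player 2 plays c1 (best of 6, 5, 0); Row gets -3.
- C → Player 2 plays c3 (best of 1, -2, 2); Row gets 1.
- D → Player 2 plays c2 (best of -2, 3, 1); Row gets 1.
- E → Player 2 plays c1 (best of 10, -3, -5); Row gets -5.
Among 8, -3, 1, 1, -5, the best is 8 at A. Subgame-perfect outcome: (A, c1) with payoffs (8, 3).

A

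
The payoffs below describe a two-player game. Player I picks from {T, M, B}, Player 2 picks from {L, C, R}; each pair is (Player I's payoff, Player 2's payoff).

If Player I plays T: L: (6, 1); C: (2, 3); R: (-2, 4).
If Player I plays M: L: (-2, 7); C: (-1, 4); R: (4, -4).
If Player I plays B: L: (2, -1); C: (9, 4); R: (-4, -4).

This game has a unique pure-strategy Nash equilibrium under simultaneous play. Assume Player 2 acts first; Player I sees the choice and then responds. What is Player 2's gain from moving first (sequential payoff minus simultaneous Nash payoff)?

Player I best-responds to each possible Player 2 move:
- L → Player I plays T (best of 6, -2, 2); Player 2 gets 1.
- C → Player I plays B (best of 2, -1, 9); Player 2 gets 4.
- R → Player I plays M (best of -2, 4, -4); Player 2 gets -4.
Player 2's induced payoffs are 1, 4, -4, so Player 2 commits to C. Subgame-perfect outcome: (B, C) with payoffs (9, 4).
Now find the simultaneous Nash equilibrium.
Player I's best replies: L→T; C→B; R→M.
Player 2's best replies: T→R; M→L; B→C.
The unique mutual best reply is (B, C), giving (9, 4).
Player 2's commitment gain: 4 − 4 = 0.

0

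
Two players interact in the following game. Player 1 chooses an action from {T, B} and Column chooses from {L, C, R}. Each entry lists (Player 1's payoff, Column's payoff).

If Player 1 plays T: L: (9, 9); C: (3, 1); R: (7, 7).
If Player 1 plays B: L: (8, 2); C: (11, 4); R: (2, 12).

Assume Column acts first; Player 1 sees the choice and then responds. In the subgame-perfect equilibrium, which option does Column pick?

Solve by backward induction (Column leads).
- L: Player 1 compares 9, 8 and picks T; Column would get 9.
- C: Player 1 compares 3, 11 and picks B; Column would get 4.
- R: Player 1 compares 7, 2 and picks T; Column would get 7.
Maximizing over 9, 4, 7, Column chooses L. Subgame-perfect outcome: (T, L) with payoffs (9, 9).

L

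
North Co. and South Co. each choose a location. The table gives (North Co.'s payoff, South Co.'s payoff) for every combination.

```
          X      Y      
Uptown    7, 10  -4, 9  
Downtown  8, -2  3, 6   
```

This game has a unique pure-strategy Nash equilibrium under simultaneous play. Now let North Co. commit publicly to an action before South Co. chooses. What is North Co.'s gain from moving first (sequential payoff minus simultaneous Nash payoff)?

4

Work backward from South Co.'s decision.
- Uptown: BR = X, leader payoff 7.
- Downtown: BR = Y, leader payoff 3.
Maximizing over 7, 3, North Co. chooses Uptown. Subgame-perfect outcome: (Uptown, X) with payoffs (7, 10).
Under simultaneous play:
North Co.'s best replies: X→Downtown; Y→Downtown.
South Co.'s best replies: Uptown→X; Downtown→Y.
Only (Downtown, Y) has each player best-responding; Nash payoffs (3, 6).
North Co.'s commitment gain: 7 − 3 = 4.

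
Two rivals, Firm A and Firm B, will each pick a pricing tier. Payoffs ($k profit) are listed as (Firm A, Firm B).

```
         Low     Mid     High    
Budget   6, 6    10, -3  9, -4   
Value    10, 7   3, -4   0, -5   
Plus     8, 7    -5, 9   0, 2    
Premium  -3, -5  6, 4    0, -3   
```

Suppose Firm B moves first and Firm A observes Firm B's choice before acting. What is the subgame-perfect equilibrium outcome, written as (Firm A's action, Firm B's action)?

Backward induction with Firm B moving first.
- Low: Firm A compares 6, 10, 8, -3 and picks Value; Firm B would get 7.
- Mid: Firm A compares 10, 3, -5, 6 and picks Budget; Firm B would get -3.
- High: Firm A compares 9, 0, 0, 0 and picks Budget; Firm B would get -4.
Among 7, -3, -4, the best is 7 at Low. Subgame-perfect outcome: (Value, Low) with payoffs (10, 7).

(Value, Low)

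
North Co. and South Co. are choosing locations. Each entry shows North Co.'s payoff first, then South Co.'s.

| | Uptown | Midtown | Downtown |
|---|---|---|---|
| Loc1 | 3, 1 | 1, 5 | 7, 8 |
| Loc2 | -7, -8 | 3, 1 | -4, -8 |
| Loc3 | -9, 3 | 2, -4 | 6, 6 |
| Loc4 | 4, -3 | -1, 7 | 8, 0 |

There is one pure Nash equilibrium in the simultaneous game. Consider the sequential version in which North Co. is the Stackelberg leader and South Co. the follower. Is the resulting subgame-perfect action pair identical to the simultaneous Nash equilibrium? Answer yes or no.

Backward induction with North Co. moving first.
- Loc1 → South Co. plays Downtown (best of 1, 5, 8); North Co. gets 7.
- Loc2 → South Co. plays Midtown (best of -8, 1, -8); North Co. gets 3.
- Loc3 → South Co. plays Downtown (best of 3, -4, 6); North Co. gets 6.
- Loc4 → South Co. plays Midtown (best of -3, 7, 0); North Co. gets -1.
North Co.'s induced payoffs are 7, 3, 6, -1, so North Co. commits to Loc1. Subgame-perfect outcome: (Loc1, Downtown) with payoffs (7, 8).
Now find the simultaneous Nash equilibrium.
North Co.'s best replies: Uptown→Loc4; Midtown→Loc2; Downtown→Loc4.
South Co.'s best replies: Loc1→Downtown; Loc2→Midtown; Loc3→Downtown; Loc4→Midtown.
The unique mutual best reply is (Loc2, Midtown), giving (3, 1).
Sequential outcome (Loc1, Downtown) differs from the Nash profile (Loc2, Midtown).

no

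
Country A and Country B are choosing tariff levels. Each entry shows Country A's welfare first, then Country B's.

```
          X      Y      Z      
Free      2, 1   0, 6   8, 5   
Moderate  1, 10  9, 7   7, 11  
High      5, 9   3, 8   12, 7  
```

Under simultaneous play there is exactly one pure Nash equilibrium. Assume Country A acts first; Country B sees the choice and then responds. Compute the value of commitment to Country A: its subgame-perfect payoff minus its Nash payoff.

2

Solve by backward induction (Country A leads).
- Free: Country B compares 1, 6, 5 and picks Y; Country A would get 0.
- Moderate: Country B compares 10, 7, 11 and picks Z; Country A would get 7.
- High: Country B compares 9, 8, 7 and picks X; Country A would get 5.
Among 0, 7, 5, the best is 7 at Moderate. Subgame-perfect outcome: (Moderate, Z) with payoffs (7, 11).
Under simultaneous play:
Country A's best replies: X→High; Y→Moderate; Z→High.
Country B's best replies: Free→Y; Moderate→Z; High→X.
Only (High, X) has each player best-responding; Nash payoffs (5, 9).
Country A's commitment gain: 7 − 5 = 2.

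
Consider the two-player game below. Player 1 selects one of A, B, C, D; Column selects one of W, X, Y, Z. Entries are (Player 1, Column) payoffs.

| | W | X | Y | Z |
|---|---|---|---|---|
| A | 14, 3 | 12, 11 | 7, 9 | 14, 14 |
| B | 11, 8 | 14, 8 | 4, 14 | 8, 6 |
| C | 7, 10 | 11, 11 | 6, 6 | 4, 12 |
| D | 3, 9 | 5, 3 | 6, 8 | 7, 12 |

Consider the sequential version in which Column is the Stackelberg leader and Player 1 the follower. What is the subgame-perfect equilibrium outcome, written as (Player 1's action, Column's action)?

Work backward from Player 1's decision.
- W: BR = A, leader payoff 3.
- X: BR = B, leader payoff 8.
- Y: BR = A, leader payoff 9.
- Z: BR = A, leader payoff 14.
Among 3, 8, 9, 14, the best is 14 at Z. Subgame-perfect outcome: (A, Z) with payoffs (14, 14).

(A, Z)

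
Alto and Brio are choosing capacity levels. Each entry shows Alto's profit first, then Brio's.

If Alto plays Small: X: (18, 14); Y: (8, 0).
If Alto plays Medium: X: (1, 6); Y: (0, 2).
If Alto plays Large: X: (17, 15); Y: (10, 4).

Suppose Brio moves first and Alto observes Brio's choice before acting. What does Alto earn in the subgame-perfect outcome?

18

Backward induction with Brio moving first.
- X: Alto compares 18, 1, 17 and picks Small; Brio would get 14.
- Y: Alto compares 8, 0, 10 and picks Large; Brio would get 4.
Brio's induced payoffs are 14, 4, so Brio commits to X. Subgame-perfect outcome: (Small, X) with payoffs (18, 14).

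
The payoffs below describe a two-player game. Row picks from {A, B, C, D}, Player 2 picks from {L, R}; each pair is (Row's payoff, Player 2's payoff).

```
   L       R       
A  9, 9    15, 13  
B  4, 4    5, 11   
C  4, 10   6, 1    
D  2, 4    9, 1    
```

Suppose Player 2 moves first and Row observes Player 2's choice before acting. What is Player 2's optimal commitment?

Solve by backward induction (Player 2 leads).
- L: BR = A, leader payoff 9.
- R: BR = A, leader payoff 13.
Among 9, 13, the best is 13 at R. Subgame-perfect outcome: (A, R) with payoffs (15, 13).

R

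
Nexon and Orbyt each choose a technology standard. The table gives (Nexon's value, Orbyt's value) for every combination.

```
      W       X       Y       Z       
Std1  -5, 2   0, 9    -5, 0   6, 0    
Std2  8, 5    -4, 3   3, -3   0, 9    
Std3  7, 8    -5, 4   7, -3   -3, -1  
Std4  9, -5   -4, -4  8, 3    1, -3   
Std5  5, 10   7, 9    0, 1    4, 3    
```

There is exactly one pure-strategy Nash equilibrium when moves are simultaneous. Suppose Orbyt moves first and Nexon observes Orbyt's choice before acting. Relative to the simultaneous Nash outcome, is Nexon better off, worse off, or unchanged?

Solve by backward induction (Orbyt leads).
- W → Nexon plays Std4 (best of -5, 8, 7, 9, 5); Orbyt gets -5.
- X → Nexon plays Std5 (best of 0, -4, -5, -4, 7); Orbyt gets 9.
- Y → Nexon plays Std4 (best of -5, 3, 7, 8, 0); Orbyt gets 3.
- Z → Nexon plays Std1 (best of 6, 0, -3, 1, 4); Orbyt gets 0.
Orbyt's induced payoffs are -5, 9, 3, 0, so Orbyt commits to X. Subgame-perfect outcome: (Std5, X) with payoffs (7, 9).
Under simultaneous play:
Nexon's best replies: W→Std4; X→Std5; Y→Std4; Z→Std1.
Orbyt's best replies: Std1→X; Std2→Z; Std3→W; Std4→Y; Std5→W.
The unique mutual best reply is (Std4, Y), giving (8, 3).
Nexon earns 7 sequentially versus 8 at the Nash outcome: worse off.

worse off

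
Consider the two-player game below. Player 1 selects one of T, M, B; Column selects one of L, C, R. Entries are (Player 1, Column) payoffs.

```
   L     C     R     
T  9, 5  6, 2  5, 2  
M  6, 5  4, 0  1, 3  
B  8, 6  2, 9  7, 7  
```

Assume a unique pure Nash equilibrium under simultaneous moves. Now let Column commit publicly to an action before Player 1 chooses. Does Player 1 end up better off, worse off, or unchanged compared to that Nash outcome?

worse off

Backward induction with Column moving first.
- L: BR = T, leader payoff 5.
- C: BR = T, leader payoff 2.
- R: BR = B, leader payoff 7.
Among 5, 2, 7, the best is 7 at R. Subgame-perfect outcome: (B, R) with payoffs (7, 7).
For the simultaneous game, intersect best replies.
Player 1's best replies: L→T; C→T; R→B.
Column's best replies: T→L; M→L; B→C.
Only (T, L) has each player best-responding; Nash payoffs (9, 5).
Player 1 earns 7 sequentially versus 9 at the Nash outcome: worse off.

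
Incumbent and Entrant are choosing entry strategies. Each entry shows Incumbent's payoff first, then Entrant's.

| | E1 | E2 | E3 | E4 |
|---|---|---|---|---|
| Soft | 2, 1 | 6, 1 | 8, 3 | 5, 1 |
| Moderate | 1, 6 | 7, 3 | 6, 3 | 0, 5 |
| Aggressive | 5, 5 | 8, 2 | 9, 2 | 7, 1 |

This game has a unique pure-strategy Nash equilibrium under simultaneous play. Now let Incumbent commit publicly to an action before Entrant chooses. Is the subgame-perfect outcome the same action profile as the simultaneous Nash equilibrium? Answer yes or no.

Work backward from Entrant's decision.
- Soft: Entrant compares 1, 1, 3, 1 and picks E3; Incumbent would get 8.
- Moderate: Entrant compares 6, 3, 3, 5 and picks E1; Incumbent would get 1.
- Aggressive: Entrant compares 5, 2, 2, 1 and picks E1; Incumbent would get 5.
Maximizing over 8, 1, 5, Incumbent chooses Soft. Subgame-perfect outcome: (Soft, E3) with payoffs (8, 3).
For the simultaneous game, intersect best replies.
Incumbent's best replies: E1→Aggressive; E2→Aggressive; E3→Aggressive; E4→Aggressive.
Entrant's best replies: Soft→E3; Moderate→E1; Aggressive→E1.
Only (Aggressive, E1) has each player best-responding; Nash payoffs (5, 5).
Sequential outcome (Soft, E3) differs from the Nash profile (Aggressive, E1).

no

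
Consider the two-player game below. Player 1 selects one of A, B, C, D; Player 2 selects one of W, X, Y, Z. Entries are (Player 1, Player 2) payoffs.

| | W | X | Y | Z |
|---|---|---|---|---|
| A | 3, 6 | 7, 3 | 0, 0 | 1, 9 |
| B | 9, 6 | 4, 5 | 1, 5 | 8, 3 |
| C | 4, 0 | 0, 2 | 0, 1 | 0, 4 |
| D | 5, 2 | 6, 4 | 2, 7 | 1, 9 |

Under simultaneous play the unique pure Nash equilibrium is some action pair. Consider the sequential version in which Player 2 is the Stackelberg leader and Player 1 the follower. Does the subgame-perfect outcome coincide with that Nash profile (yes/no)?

no

Solve by backward induction (Player 2 leads).
- W: BR = B, leader payoff 6.
- X: BR = A, leader payoff 3.
- Y: BR = D, leader payoff 7.
- Z: BR = B, leader payoff 3.
Player 2's induced payoffs are 6, 3, 7, 3, so Player 2 commits to Y. Subgame-perfect outcome: (D, Y) with payoffs (2, 7).
For the simultaneous game, intersect best replies.
Player 1's best replies: W→B; X→A; Y→D; Z→B.
Player 2's best replies: A→Z; B→W; C→Z; D→Z.
Only (B, W) has each player best-responding; Nash payoffs (9, 6).
Sequential outcome (D, Y) differs from the Nash profile (B, W).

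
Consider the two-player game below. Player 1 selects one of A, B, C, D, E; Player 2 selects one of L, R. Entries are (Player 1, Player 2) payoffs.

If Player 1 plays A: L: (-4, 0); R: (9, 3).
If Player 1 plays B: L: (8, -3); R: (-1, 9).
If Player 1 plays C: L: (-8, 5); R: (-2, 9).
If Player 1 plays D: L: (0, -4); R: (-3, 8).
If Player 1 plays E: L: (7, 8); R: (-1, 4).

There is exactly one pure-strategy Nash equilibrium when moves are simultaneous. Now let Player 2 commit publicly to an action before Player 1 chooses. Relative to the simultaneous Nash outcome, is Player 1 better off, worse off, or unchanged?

unchanged

Backward induction with Player 2 moving first.
- L: Player 1 compares -4, 8, -8, 0, 7 and picks B; Player 2 would get -3.
- R: Player 1 compares 9, -1, -2, -3, -1 and picks A; Player 2 would get 3.
Among -3, 3, the best is 3 at R. Subgame-perfect outcome: (A, R) with payoffs (9, 3).
Under simultaneous play:
Player 1's best replies: L→B; R→A.
Player 2's best replies: A→R; B→R; C→R; D→R; E→L.
Only (A, R) has each player best-responding; Nash payoffs (9, 3).
Player 1 earns 9 sequentially versus 9 at the Nash outcome: unchanged.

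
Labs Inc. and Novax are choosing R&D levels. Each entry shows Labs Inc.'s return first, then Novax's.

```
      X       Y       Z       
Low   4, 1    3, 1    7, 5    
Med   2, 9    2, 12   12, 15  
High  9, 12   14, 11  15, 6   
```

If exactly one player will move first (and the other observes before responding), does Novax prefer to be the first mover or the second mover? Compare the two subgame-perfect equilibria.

second

If Labs Inc. leads: Novax's best replies are Low→Z, Med→Z, High→X; Labs Inc.'s induced payoffs 7, 12, 9; outcome (Med, Z), payoffs (12, 15).
If Novax leads: Labs Inc.'s best replies are X→High, Y→High, Z→High; Novax's induced payoffs 12, 11, 6; outcome (High, X), payoffs (9, 12).
Novax gets 12 moving first and 15 moving second, so Novax prefers to move second.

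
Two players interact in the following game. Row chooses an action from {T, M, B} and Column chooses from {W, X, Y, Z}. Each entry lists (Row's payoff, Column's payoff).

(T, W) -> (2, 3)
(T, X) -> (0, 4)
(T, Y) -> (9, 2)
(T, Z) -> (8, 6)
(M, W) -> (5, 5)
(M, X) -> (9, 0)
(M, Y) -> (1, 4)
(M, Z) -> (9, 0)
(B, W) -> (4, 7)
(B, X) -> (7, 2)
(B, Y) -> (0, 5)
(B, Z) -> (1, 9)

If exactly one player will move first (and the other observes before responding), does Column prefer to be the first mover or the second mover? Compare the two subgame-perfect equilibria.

second

If Row leads: Column's best replies are T→Z, M→W, B→Z; Row's induced payoffs 8, 5, 1; outcome (T, Z), payoffs (8, 6).
If Column leads: Row's best replies are W→M, X→M, Y→T, Z→M; Column's induced payoffs 5, 0, 2, 0; outcome (M, W), payoffs (5, 5).
Column gets 5 moving first and 6 moving second, so Column prefers to move second.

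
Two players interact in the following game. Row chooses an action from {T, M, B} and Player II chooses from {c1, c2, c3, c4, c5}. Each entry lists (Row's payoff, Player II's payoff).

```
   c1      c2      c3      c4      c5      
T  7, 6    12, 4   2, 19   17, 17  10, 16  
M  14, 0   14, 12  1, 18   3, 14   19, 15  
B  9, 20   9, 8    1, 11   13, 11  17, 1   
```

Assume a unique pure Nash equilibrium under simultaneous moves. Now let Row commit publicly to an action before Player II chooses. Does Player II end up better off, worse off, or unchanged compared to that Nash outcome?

better off

Player II best-responds to each possible Row move:
- T: Player II compares 6, 4, 19, 17, 16 and picks c3; Row would get 2.
- M: Player II compares 0, 12, 18, 14, 15 and picks c3; Row would get 1.
- B: Player II compares 20, 8, 11, 11, 1 and picks c1; Row would get 9.
Among 2, 1, 9, the best is 9 at B. Subgame-perfect outcome: (B, c1) with payoffs (9, 20).
For the simultaneous game, intersect best replies.
Row's best replies: c1→M; c2→M; c3→T; c4→T; c5→M.
Player II's best replies: T→c3; M→c3; B→c1.
Only (T, c3) has each player best-responding; Nash payoffs (2, 19).
Player II earns 20 sequentially versus 19 at the Nash outcome: better off.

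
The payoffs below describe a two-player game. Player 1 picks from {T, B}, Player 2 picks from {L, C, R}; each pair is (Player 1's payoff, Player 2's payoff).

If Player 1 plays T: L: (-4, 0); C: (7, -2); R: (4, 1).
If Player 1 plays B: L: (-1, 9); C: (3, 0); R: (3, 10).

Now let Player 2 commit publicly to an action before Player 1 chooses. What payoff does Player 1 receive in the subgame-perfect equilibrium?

Player 1 best-responds to each possible Player 2 move:
- L: BR = B, leader payoff 9.
- C: BR = T, leader payoff -2.
- R: BR = T, leader payoff 1.
Maximizing over 9, -2, 1, Player 2 chooses L. Subgame-perfect outcome: (B, L) with payoffs (-1, 9).

-1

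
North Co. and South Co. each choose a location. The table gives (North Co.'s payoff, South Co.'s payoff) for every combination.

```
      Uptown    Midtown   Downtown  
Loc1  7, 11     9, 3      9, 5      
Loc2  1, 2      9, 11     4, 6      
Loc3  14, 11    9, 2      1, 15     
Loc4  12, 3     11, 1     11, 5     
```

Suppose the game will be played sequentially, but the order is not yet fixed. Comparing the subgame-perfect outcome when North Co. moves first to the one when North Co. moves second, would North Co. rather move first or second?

second

If North Co. leads: South Co.'s best replies are Loc1→Uptown, Loc2→Midtown, Loc3→Downtown, Loc4→Downtown; North Co.'s induced payoffs 7, 9, 1, 11; outcome (Loc4, Downtown), payoffs (11, 5).
If South Co. leads: North Co.'s best replies are Uptown→Loc3, Midtown→Loc4, Downtown→Loc4; South Co.'s induced payoffs 11, 1, 5; outcome (Loc3, Uptown), payoffs (14, 11).
North Co. gets 11 moving first and 14 moving second, so North Co. prefers to move second.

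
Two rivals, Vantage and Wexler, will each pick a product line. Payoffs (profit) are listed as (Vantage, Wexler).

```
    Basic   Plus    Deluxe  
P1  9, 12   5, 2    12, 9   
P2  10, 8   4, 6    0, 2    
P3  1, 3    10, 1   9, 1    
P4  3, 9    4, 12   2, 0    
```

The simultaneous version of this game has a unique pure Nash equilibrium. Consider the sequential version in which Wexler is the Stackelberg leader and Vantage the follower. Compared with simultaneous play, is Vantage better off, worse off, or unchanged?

better off

Backward induction with Wexler moving first.
- Basic → Vantage plays P2 (best of 9, 10, 1, 3); Wexler gets 8.
- Plus → Vantage plays P3 (best of 5, 4, 10, 4); Wexler gets 1.
- Deluxe → Vantage plays P1 (best of 12, 0, 9, 2); Wexler gets 9.
Maximizing over 8, 1, 9, Wexler chooses Deluxe. Subgame-perfect outcome: (P1, Deluxe) with payoffs (12, 9).
Now find the simultaneous Nash equilibrium.
Vantage's best replies: Basic→P2; Plus→P3; Deluxe→P1.
Wexler's best replies: P1→Basic; P2→Basic; P3→Basic; P4→Plus.
Only (P2, Basic) has each player best-responding; Nash payoffs (10, 8).
Vantage earns 12 sequentially versus 10 at the Nash outcome: better off.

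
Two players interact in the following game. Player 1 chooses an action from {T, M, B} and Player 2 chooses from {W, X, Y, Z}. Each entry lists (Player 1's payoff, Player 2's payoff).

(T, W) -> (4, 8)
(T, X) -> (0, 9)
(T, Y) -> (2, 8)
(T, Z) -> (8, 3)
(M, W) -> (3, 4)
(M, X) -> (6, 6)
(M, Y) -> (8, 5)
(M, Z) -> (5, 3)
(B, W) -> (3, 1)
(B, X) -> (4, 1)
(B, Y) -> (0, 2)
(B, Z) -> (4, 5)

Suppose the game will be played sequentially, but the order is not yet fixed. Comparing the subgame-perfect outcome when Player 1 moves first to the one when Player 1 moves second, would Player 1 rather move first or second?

first

If Player 1 leads: Player 2's best replies are T→X, M→X, B→Z; Player 1's induced payoffs 0, 6, 4; outcome (M, X), payoffs (6, 6).
If Player 2 leads: Player 1's best replies are W→T, X→M, Y→M, Z→T; Player 2's induced payoffs 8, 6, 5, 3; outcome (T, W), payoffs (4, 8).
Player 1 gets 6 moving first and 4 moving second, so Player 1 prefers to move first.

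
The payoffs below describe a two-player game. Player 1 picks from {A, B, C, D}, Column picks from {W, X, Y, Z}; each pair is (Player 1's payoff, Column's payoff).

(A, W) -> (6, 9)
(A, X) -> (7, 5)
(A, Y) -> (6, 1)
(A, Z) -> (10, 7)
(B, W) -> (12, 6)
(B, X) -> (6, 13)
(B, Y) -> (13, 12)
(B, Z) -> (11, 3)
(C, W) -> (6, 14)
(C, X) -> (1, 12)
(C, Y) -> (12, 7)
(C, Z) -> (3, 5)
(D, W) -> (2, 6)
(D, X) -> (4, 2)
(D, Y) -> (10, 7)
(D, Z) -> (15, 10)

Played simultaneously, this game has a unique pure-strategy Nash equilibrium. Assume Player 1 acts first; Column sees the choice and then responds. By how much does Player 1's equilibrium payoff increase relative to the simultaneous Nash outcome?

0

Column best-responds to each possible Player 1 move:
- A: BR = W, leader payoff 6.
- B: BR = X, leader payoff 6.
- C: BR = W, leader payoff 6.
- D: BR = Z, leader payoff 15.
Maximizing over 6, 6, 6, 15, Player 1 chooses D. Subgame-perfect outcome: (D, Z) with payoffs (15, 10).
Now find the simultaneous Nash equilibrium.
Player 1's best replies: W→B; X→A; Y→B; Z→D.
Column's best replies: A→W; B→X; C→W; D→Z.
The unique mutual best reply is (D, Z), giving (15, 10).
Player 1's commitment gain: 15 − 15 = 0.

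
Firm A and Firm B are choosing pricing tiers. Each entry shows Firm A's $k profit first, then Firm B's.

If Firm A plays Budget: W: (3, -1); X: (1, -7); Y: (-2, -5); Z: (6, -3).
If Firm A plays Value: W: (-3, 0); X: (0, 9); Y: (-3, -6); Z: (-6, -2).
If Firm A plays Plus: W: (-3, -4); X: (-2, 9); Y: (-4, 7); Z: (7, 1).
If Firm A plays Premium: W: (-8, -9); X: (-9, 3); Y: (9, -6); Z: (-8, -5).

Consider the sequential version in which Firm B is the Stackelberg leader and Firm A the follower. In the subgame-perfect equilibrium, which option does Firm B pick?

Work backward from Firm A's decision.
- W → Firm A plays Budget (best of 3, -3, -3, -8); Firm B gets -1.
- X → Firm A plays Budget (best of 1, 0, -2, -9); Firm B gets -7.
- Y → Firm A plays Premium (best of -2, -3, -4, 9); Firm B gets -6.
- Z → Firm A plays Plus (best of 6, -6, 7, -8); Firm B gets 1.
Firm B's induced payoffs are -1, -7, -6, 1, so Firm B commits to Z. Subgame-perfect outcome: (Plus, Z) with payoffs (7, 1).

Z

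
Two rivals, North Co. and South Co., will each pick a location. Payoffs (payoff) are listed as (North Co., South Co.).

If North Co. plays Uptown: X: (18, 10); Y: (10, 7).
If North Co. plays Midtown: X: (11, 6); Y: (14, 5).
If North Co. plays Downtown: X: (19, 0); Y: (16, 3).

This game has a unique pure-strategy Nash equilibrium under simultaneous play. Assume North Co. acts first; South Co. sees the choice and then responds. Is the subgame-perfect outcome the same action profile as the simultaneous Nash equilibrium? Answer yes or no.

Work backward from South Co.'s decision.
- Uptown: BR = X, leader payoff 18.
- Midtown: BR = X, leader payoff 11.
- Downtown: BR = Y, leader payoff 16.
Among 18, 11, 16, the best is 18 at Uptown. Subgame-perfect outcome: (Uptown, X) with payoffs (18, 10).
For the simultaneous game, intersect best replies.
North Co.'s best replies: X→Downtown; Y→Downtown.
South Co.'s best replies: Uptown→X; Midtown→X; Downtown→Y.
The unique mutual best reply is (Downtown, Y), giving (16, 3).
Sequential outcome (Uptown, X) differs from the Nash profile (Downtown, Y).

no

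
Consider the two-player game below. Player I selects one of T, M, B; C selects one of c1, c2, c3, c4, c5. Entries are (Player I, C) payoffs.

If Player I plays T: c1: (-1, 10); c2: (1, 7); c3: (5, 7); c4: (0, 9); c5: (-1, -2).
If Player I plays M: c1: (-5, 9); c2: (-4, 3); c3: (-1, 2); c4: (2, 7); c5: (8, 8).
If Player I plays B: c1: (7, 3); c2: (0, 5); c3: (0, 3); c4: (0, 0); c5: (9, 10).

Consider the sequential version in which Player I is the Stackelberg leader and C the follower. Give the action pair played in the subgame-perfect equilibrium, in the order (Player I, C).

Backward induction with Player I moving first.
- T → C plays c1 (best of 10, 7, 7, 9, -2); Player I gets -1.
- M → C plays c1 (best of 9, 3, 2, 7, 8); Player I gets -5.
- B → C plays c5 (best of 3, 5, 3, 0, 10); Player I gets 9.
Among -1, -5, 9, the best is 9 at B. Subgame-perfect outcome: (B, c5) with payoffs (9, 10).

(B, c5)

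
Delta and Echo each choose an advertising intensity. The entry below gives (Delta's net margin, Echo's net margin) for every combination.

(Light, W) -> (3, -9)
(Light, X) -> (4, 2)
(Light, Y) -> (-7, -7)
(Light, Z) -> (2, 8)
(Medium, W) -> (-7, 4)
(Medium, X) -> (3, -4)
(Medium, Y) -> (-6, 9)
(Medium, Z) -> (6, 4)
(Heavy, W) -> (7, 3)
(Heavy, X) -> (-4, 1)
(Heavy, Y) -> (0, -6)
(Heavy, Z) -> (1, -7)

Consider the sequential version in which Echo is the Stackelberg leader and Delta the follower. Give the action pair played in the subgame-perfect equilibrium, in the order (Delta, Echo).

Work backward from Delta's decision.
- W → Delta plays Heavy (best of 3, -7, 7); Echo gets 3.
- X → Delta plays Light (best of 4, 3, -4); Echo gets 2.
- Y → Delta plays Heavy (best of -7, -6, 0); Echo gets -6.
- Z → Delta plays Medium (best of 2, 6, 1); Echo gets 4.
Among 3, 2, -6, 4, the best is 4 at Z. Subgame-perfect outcome: (Medium, Z) with payoffs (6, 4).

(Medium, Z)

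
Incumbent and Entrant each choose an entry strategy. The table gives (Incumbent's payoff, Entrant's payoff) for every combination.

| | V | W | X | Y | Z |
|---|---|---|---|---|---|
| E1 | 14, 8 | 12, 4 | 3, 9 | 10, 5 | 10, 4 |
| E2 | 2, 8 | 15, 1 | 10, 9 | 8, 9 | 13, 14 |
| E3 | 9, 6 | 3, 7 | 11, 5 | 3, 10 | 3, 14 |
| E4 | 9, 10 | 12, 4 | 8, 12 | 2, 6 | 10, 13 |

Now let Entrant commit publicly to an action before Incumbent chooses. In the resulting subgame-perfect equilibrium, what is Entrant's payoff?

Solve by backward induction (Entrant leads).
- V: BR = E1, leader payoff 8.
- W: BR = E2, leader payoff 1.
- X: BR = E3, leader payoff 5.
- Y: BR = E1, leader payoff 5.
- Z: BR = E2, leader payoff 14.
Among 8, 1, 5, 5, 14, the best is 14 at Z. Subgame-perfect outcome: (E2, Z) with payoffs (13, 14).

14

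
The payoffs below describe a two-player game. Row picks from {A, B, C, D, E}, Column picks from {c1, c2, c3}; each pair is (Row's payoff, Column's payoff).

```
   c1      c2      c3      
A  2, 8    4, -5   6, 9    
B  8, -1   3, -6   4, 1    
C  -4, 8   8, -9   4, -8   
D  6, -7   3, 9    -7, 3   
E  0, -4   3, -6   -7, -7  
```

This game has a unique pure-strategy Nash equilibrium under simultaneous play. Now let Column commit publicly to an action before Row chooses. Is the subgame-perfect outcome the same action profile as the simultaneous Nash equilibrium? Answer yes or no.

Work backward from Row's decision.
- c1: Row compares 2, 8, -4, 6, 0 and picks B; Column would get -1.
- c2: Row compares 4, 3, 8, 3, 3 and picks C; Column would get -9.
- c3: Row compares 6, 4, 4, -7, -7 and picks A; Column would get 9.
Among -1, -9, 9, the best is 9 at c3. Subgame-perfect outcome: (A, c3) with payoffs (6, 9).
For the simultaneous game, intersect best replies.
Row's best replies: c1→B; c2→C; c3→A.
Column's best replies: A→c3; B→c3; C→c1; D→c2; E→c1.
Only (A, c3) has each player best-responding; Nash payoffs (6, 9).
Sequential outcome (A, c3) coincides with the Nash profile (A, c3).

yes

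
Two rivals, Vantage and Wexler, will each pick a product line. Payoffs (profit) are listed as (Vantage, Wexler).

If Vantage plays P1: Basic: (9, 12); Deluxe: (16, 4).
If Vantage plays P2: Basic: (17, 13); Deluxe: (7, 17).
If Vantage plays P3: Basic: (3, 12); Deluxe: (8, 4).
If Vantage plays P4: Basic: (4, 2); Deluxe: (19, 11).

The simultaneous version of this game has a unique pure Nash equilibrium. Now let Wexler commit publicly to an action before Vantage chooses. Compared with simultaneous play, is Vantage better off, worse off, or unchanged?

worse off

Backward induction with Wexler moving first.
- Basic → Vantage plays P2 (best of 9, 17, 3, 4); Wexler gets 13.
- Deluxe → Vantage plays P4 (best of 16, 7, 8, 19); Wexler gets 11.
Among 13, 11, the best is 13 at Basic. Subgame-perfect outcome: (P2, Basic) with payoffs (17, 13).
For the simultaneous game, intersect best replies.
Vantage's best replies: Basic→P2; Deluxe→P4.
Wexler's best replies: P1→Basic; P2→Deluxe; P3→Basic; P4→Deluxe.
Only (P4, Deluxe) has each player best-responding; Nash payoffs (19, 11).
Vantage earns 17 sequentially versus 19 at the Nash outcome: worse off.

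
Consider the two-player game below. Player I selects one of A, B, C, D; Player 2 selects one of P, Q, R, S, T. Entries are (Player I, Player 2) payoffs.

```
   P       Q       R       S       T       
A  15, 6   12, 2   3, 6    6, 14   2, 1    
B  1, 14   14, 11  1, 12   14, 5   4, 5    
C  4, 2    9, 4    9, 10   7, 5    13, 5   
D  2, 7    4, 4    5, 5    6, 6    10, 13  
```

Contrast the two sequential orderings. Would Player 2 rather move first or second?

second

If Player I leads: Player 2's best replies are A→S, B→P, C→R, D→T; Player I's induced payoffs 6, 1, 9, 10; outcome (D, T), payoffs (10, 13).
If Player 2 leads: Player I's best replies are P→A, Q→B, R→C, S→B, T→C; Player 2's induced payoffs 6, 11, 10, 5, 5; outcome (B, Q), payoffs (14, 11).
Player 2 gets 11 moving first and 13 moving second, so Player 2 prefers to move second.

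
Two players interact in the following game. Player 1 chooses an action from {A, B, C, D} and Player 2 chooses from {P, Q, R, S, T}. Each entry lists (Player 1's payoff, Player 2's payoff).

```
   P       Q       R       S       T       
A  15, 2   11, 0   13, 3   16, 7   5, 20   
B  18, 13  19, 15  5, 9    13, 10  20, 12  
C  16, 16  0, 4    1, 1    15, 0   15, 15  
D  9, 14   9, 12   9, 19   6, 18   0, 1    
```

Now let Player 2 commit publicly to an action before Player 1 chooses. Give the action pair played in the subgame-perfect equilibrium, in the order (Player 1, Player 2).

(B, Q)

Player 1 best-responds to each possible Player 2 move:
- P: BR = B, leader payoff 13.
- Q: BR = B, leader payoff 15.
- R: BR = A, leader payoff 3.
- S: BR = A, leader payoff 7.
- T: BR = B, leader payoff 12.
Among 13, 15, 3, 7, 12, the best is 15 at Q. Subgame-perfect outcome: (B, Q) with payoffs (19, 15).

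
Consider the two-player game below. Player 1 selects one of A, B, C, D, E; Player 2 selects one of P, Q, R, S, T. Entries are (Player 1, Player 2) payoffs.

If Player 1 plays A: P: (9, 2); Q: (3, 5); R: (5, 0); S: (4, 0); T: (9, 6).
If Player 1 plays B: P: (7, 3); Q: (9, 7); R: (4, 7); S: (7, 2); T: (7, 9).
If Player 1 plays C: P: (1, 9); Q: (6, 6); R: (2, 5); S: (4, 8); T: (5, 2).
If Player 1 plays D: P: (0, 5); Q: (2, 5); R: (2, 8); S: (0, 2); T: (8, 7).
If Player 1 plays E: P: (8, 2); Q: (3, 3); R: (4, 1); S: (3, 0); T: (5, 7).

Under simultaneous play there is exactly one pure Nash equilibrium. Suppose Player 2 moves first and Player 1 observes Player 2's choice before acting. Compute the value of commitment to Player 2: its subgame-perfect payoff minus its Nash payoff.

Work backward from Player 1's decision.
- P → Player 1 plays A (best of 9, 7, 1, 0, 8); Player 2 gets 2.
- Q → Player 1 plays B (best of 3, 9, 6, 2, 3); Player 2 gets 7.
- R → Player 1 plays A (best of 5, 4, 2, 2, 4); Player 2 gets 0.
- S → Player 1 plays B (best of 4, 7, 4, 0, 3); Player 2 gets 2.
- T → Player 1 plays A (best of 9, 7, 5, 8, 5); Player 2 gets 6.
Maximizing over 2, 7, 0, 2, 6, Player 2 chooses Q. Subgame-perfect outcome: (B, Q) with payoffs (9, 7).
For the simultaneous game, intersect best replies.
Player 1's best replies: P→A; Q→B; R→A; S→B; T→A.
Player 2's best replies: A→T; B→T; C→P; D→R; E→T.
The unique mutual best reply is (A, T), giving (9, 6).
Player 2's commitment gain: 7 − 6 = 1.

1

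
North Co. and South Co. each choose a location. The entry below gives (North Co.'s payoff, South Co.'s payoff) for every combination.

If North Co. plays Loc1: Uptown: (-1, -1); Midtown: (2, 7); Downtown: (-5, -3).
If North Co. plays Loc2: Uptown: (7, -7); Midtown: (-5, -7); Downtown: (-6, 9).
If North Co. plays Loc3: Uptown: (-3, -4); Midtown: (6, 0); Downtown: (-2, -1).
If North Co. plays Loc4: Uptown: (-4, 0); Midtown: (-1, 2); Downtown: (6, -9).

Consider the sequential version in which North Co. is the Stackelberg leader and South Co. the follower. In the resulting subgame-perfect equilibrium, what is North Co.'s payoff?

Work backward from South Co.'s decision.
- Loc1 → South Co. plays Midtown (best of -1, 7, -3); North Co. gets 2.
- Loc2 → South Co. plays Downtown (best of -7, -7, 9); North Co. gets -6.
- Loc3 → South Co. plays Midtown (best of -4, 0, -1); North Co. gets 6.
- Loc4 → South Co. plays Midtown (best of 0, 2, -9); North Co. gets -1.
North Co.'s induced payoffs are 2, -6, 6, -1, so North Co. commits to Loc3. Subgame-perfect outcome: (Loc3, Midtown) with payoffs (6, 0).

6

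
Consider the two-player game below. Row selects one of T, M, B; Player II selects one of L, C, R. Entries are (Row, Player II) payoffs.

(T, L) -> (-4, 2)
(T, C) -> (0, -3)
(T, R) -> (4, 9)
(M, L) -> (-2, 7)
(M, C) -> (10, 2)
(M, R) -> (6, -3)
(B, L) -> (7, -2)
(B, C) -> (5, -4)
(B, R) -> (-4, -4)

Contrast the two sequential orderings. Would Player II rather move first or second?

If Row leads: Player II's best replies are T→R, M→L, B→L; Row's induced payoffs 4, -2, 7; outcome (B, L), payoffs (7, -2).
If Player II leads: Row's best replies are L→B, C→M, R→M; Player II's induced payoffs -2, 2, -3; outcome (M, C), payoffs (10, 2).
Player II gets 2 moving first and -2 moving second, so Player II prefers to move first.

first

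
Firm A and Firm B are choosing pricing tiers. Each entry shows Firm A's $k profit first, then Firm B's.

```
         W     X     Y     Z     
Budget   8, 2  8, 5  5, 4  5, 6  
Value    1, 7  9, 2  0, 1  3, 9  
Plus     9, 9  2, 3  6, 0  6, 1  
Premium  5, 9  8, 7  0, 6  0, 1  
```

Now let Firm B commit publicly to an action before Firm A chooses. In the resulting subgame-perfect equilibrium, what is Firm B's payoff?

Work backward from Firm A's decision.
- W: Firm A compares 8, 1, 9, 5 and picks Plus; Firm B would get 9.
- X: Firm A compares 8, 9, 2, 8 and picks Value; Firm B would get 2.
- Y: Firm A compares 5, 0, 6, 0 and picks Plus; Firm B would get 0.
- Z: Firm A compares 5, 3, 6, 0 and picks Plus; Firm B would get 1.
Maximizing over 9, 2, 0, 1, Firm B chooses W. Subgame-perfect outcome: (Plus, W) with payoffs (9, 9).

9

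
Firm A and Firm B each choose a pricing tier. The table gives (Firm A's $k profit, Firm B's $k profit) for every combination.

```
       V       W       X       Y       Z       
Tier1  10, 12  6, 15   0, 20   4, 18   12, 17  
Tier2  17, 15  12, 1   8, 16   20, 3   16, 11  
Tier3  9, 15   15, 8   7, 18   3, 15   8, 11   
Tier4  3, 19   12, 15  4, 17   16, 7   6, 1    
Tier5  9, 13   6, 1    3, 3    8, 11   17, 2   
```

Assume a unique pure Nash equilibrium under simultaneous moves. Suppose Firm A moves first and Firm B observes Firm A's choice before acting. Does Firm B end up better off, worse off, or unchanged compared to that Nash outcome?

worse off

Firm B best-responds to each possible Firm A move:
- Tier1: BR = X, leader payoff 0.
- Tier2: BR = X, leader payoff 8.
- Tier3: BR = X, leader payoff 7.
- Tier4: BR = V, leader payoff 3.
- Tier5: BR = V, leader payoff 9.
Maximizing over 0, 8, 7, 3, 9, Firm A chooses Tier5. Subgame-perfect outcome: (Tier5, V) with payoffs (9, 13).
Under simultaneous play:
Firm A's best replies: V→Tier2; W→Tier3; X→Tier2; Y→Tier2; Z→Tier5.
Firm B's best replies: Tier1→X; Tier2→X; Tier3→X; Tier4→V; Tier5→V.
Only (Tier2, X) has each player best-responding; Nash payoffs (8, 16).
Firm B earns 13 sequentially versus 16 at the Nash outcome: worse off.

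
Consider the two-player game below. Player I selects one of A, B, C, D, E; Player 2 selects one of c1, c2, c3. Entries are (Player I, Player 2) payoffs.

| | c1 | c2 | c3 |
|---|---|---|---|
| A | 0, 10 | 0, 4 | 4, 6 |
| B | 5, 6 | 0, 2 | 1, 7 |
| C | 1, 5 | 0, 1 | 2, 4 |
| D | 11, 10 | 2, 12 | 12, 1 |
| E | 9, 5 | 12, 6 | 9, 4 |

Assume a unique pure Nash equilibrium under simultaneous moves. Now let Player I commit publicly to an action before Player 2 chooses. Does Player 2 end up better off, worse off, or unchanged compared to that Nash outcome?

unchanged

Player 2 best-responds to each possible Player I move:
- A: BR = c1, leader payoff 0.
- B: BR = c3, leader payoff 1.
- C: BR = c1, leader payoff 1.
- D: BR = c2, leader payoff 2.
- E: BR = c2, leader payoff 12.
Among 0, 1, 1, 2, 12, the best is 12 at E. Subgame-perfect outcome: (E, c2) with payoffs (12, 6).
Now find the simultaneous Nash equilibrium.
Player I's best replies: c1→D; c2→E; c3→D.
Player 2's best replies: A→c1; B→c3; C→c1; D→c2; E→c2.
The unique mutual best reply is (E, c2), giving (12, 6).
Player 2 earns 6 sequentially versus 6 at the Nash outcome: unchanged.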